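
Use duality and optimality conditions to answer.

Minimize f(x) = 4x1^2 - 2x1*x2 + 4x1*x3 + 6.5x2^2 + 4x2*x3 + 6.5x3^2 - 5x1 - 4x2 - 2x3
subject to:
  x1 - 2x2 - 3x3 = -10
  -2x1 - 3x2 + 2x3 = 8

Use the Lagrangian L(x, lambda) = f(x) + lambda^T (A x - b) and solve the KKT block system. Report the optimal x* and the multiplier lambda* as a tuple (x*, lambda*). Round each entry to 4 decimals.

Form the Lagrangian:
  L(x, lambda) = (1/2) x^T Q x + c^T x + lambda^T (A x - b)
Stationarity (grad_x L = 0): Q x + c + A^T lambda = 0.
Primal feasibility: A x = b.

This gives the KKT block system:
  [ Q   A^T ] [ x     ]   [-c ]
  [ A    0  ] [ lambda ] = [ b ]

Solving the linear system:
  x*      = (-1.7955, 0.2448, 2.5717)
  lambda* = (7.8312, -0.8677)
  f(x*)   = 44.0541

x* = (-1.7955, 0.2448, 2.5717), lambda* = (7.8312, -0.8677)


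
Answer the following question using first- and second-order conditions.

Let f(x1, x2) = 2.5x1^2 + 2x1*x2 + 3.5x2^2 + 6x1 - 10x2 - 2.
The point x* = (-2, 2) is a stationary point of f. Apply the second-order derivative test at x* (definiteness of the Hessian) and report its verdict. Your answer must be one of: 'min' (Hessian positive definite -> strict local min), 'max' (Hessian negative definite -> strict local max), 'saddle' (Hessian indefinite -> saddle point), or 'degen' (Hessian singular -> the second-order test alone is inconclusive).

Compute the Hessian H = grad^2 f:
  H = [[5, 2], [2, 7]]
Verify stationarity: grad f(x*) = H x* + g = (0, 0).
Eigenvalues of H: 3.7639, 8.2361.
Both eigenvalues > 0, so H is positive definite -> x* is a strict local min.

min


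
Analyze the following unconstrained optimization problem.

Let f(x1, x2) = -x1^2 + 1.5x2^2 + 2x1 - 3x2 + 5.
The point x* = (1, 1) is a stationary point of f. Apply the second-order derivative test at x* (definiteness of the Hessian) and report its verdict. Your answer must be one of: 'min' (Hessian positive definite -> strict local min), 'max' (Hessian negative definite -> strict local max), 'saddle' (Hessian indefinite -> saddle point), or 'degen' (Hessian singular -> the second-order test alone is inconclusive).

Compute the Hessian H = grad^2 f:
  H = [[-2, 0], [0, 3]]
Verify stationarity: grad f(x*) = H x* + g = (0, 0).
Eigenvalues of H: -2, 3.
Eigenvalues have mixed signs, so H is indefinite -> x* is a saddle point.

saddle


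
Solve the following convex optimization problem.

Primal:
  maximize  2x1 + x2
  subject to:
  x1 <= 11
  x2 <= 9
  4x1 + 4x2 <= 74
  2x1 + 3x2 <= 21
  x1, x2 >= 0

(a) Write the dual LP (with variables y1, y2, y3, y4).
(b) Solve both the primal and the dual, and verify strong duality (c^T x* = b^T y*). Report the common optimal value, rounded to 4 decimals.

The standard primal-dual pair for 'max c^T x s.t. A x <= b, x >= 0' is:
  Dual:  min b^T y  s.t.  A^T y >= c,  y >= 0.

So the dual LP is:
  minimize  11y1 + 9y2 + 74y3 + 21y4
  subject to:
    y1 + 4y3 + 2y4 >= 2
    y2 + 4y3 + 3y4 >= 1
    y1, y2, y3, y4 >= 0

Solving the primal: x* = (10.5, 0).
  primal value c^T x* = 21.
Solving the dual: y* = (0, 0, 0, 1).
  dual value b^T y* = 21.
Strong duality: c^T x* = b^T y*. Confirmed.

21


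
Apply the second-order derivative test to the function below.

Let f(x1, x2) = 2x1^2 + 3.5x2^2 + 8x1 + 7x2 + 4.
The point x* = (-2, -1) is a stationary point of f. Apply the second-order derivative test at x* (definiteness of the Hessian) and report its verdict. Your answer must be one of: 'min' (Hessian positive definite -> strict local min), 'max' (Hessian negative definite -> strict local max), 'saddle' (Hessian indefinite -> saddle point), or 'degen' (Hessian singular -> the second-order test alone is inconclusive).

Compute the Hessian H = grad^2 f:
  H = [[4, 0], [0, 7]]
Verify stationarity: grad f(x*) = H x* + g = (0, 0).
Eigenvalues of H: 4, 7.
Both eigenvalues > 0, so H is positive definite -> x* is a strict local min.

min


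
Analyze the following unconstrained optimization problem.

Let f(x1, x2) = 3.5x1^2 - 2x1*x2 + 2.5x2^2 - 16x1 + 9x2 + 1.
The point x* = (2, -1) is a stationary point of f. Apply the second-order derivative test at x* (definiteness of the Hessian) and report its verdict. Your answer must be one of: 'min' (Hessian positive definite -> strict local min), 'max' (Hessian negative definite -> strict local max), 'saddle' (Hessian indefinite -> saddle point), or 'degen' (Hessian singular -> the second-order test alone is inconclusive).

Compute the Hessian H = grad^2 f:
  H = [[7, -2], [-2, 5]]
Verify stationarity: grad f(x*) = H x* + g = (0, 0).
Eigenvalues of H: 3.7639, 8.2361.
Both eigenvalues > 0, so H is positive definite -> x* is a strict local min.

min


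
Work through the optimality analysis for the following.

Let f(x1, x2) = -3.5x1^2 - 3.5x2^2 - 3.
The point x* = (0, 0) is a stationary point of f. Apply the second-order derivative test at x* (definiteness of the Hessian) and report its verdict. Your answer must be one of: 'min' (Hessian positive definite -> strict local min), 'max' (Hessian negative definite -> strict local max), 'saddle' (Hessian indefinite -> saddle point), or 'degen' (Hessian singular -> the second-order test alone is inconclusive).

Compute the Hessian H = grad^2 f:
  H = [[-7, 0], [0, -7]]
Verify stationarity: grad f(x*) = H x* + g = (0, 0).
Eigenvalues of H: -7, -7.
Both eigenvalues < 0, so H is negative definite -> x* is a strict local max.

max


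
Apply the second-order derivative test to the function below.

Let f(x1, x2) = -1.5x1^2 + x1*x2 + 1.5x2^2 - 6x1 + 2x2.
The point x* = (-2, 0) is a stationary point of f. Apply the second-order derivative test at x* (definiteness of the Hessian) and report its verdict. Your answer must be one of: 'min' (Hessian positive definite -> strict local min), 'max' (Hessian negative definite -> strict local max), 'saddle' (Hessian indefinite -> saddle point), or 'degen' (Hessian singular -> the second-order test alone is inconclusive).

Compute the Hessian H = grad^2 f:
  H = [[-3, 1], [1, 3]]
Verify stationarity: grad f(x*) = H x* + g = (0, 0).
Eigenvalues of H: -3.1623, 3.1623.
Eigenvalues have mixed signs, so H is indefinite -> x* is a saddle point.

saddle


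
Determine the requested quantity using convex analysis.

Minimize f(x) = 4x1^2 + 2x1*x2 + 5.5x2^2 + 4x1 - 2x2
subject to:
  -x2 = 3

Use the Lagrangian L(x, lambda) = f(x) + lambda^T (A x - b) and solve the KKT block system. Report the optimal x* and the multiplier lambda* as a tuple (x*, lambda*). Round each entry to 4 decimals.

Form the Lagrangian:
  L(x, lambda) = (1/2) x^T Q x + c^T x + lambda^T (A x - b)
Stationarity (grad_x L = 0): Q x + c + A^T lambda = 0.
Primal feasibility: A x = b.

This gives the KKT block system:
  [ Q   A^T ] [ x     ]   [-c ]
  [ A    0  ] [ lambda ] = [ b ]

Solving the linear system:
  x*      = (0.25, -3)
  lambda* = (-34.5)
  f(x*)   = 55.25

x* = (0.25, -3), lambda* = (-34.5)


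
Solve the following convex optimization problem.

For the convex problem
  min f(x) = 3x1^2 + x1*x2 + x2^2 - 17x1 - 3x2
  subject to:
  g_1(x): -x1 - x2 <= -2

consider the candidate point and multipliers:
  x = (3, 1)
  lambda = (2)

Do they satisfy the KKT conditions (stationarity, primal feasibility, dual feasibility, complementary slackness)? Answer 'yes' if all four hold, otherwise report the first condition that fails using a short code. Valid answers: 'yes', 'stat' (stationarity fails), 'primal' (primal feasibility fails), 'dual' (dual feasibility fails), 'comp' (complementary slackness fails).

Gradient of f: grad f(x) = Q x + c = (2, 2)
Constraint values g_i(x) = a_i^T x - b_i:
  g_1((3, 1)) = -2
Stationarity residual: grad f(x) + sum_i lambda_i a_i = (0, 0)
  -> stationarity OK
Primal feasibility (all g_i <= 0): OK
Dual feasibility (all lambda_i >= 0): OK
Complementary slackness (lambda_i * g_i(x) = 0 for all i): FAILS

Verdict: the first failing condition is complementary_slackness -> comp.

comp


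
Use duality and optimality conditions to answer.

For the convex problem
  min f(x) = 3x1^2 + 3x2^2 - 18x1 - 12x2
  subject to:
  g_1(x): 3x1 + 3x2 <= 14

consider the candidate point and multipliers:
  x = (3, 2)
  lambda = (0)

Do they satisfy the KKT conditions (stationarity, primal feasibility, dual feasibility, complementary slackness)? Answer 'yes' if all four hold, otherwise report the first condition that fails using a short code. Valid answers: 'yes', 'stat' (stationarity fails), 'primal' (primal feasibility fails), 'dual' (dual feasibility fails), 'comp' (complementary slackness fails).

Gradient of f: grad f(x) = Q x + c = (0, 0)
Constraint values g_i(x) = a_i^T x - b_i:
  g_1((3, 2)) = 1
Stationarity residual: grad f(x) + sum_i lambda_i a_i = (0, 0)
  -> stationarity OK
Primal feasibility (all g_i <= 0): FAILS
Dual feasibility (all lambda_i >= 0): OK
Complementary slackness (lambda_i * g_i(x) = 0 for all i): OK

Verdict: the first failing condition is primal_feasibility -> primal.

primal


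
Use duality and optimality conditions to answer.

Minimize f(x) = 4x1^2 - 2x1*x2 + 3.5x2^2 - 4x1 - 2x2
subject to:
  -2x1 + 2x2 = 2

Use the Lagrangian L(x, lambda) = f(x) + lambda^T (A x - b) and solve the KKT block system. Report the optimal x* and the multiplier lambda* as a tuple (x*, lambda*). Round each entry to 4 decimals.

Form the Lagrangian:
  L(x, lambda) = (1/2) x^T Q x + c^T x + lambda^T (A x - b)
Stationarity (grad_x L = 0): Q x + c + A^T lambda = 0.
Primal feasibility: A x = b.

This gives the KKT block system:
  [ Q   A^T ] [ x     ]   [-c ]
  [ A    0  ] [ lambda ] = [ b ]

Solving the linear system:
  x*      = (0.0909, 1.0909)
  lambda* = (-2.7273)
  f(x*)   = 1.4545

x* = (0.0909, 1.0909), lambda* = (-2.7273)


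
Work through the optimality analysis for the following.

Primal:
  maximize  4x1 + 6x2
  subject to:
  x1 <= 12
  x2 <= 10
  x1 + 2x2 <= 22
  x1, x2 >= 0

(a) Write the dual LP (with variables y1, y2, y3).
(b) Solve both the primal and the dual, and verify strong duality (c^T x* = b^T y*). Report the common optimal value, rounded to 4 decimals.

The standard primal-dual pair for 'max c^T x s.t. A x <= b, x >= 0' is:
  Dual:  min b^T y  s.t.  A^T y >= c,  y >= 0.

So the dual LP is:
  minimize  12y1 + 10y2 + 22y3
  subject to:
    y1 + y3 >= 4
    y2 + 2y3 >= 6
    y1, y2, y3 >= 0

Solving the primal: x* = (12, 5).
  primal value c^T x* = 78.
Solving the dual: y* = (1, 0, 3).
  dual value b^T y* = 78.
Strong duality: c^T x* = b^T y*. Confirmed.

78


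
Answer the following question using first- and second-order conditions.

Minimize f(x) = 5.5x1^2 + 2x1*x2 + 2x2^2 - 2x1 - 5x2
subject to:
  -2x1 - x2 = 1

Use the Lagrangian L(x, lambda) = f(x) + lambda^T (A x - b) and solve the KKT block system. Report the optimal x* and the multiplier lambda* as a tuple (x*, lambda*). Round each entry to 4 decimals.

Form the Lagrangian:
  L(x, lambda) = (1/2) x^T Q x + c^T x + lambda^T (A x - b)
Stationarity (grad_x L = 0): Q x + c + A^T lambda = 0.
Primal feasibility: A x = b.

This gives the KKT block system:
  [ Q   A^T ] [ x     ]   [-c ]
  [ A    0  ] [ lambda ] = [ b ]

Solving the linear system:
  x*      = (-0.7368, 0.4737)
  lambda* = (-4.5789)
  f(x*)   = 1.8421

x* = (-0.7368, 0.4737), lambda* = (-4.5789)


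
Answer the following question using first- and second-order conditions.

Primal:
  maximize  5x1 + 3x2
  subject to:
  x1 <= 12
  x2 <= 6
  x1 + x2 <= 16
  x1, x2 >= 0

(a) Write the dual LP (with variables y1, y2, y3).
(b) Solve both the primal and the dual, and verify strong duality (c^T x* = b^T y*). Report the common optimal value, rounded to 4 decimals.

The standard primal-dual pair for 'max c^T x s.t. A x <= b, x >= 0' is:
  Dual:  min b^T y  s.t.  A^T y >= c,  y >= 0.

So the dual LP is:
  minimize  12y1 + 6y2 + 16y3
  subject to:
    y1 + y3 >= 5
    y2 + y3 >= 3
    y1, y2, y3 >= 0

Solving the primal: x* = (12, 4).
  primal value c^T x* = 72.
Solving the dual: y* = (2, 0, 3).
  dual value b^T y* = 72.
Strong duality: c^T x* = b^T y*. Confirmed.

72


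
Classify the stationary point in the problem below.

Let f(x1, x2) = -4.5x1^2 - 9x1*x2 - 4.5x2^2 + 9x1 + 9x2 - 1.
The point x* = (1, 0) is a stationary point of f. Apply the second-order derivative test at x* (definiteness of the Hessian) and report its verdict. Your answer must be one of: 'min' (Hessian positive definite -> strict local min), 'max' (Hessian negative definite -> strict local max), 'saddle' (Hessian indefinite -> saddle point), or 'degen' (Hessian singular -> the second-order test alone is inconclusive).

Compute the Hessian H = grad^2 f:
  H = [[-9, -9], [-9, -9]]
Verify stationarity: grad f(x*) = H x* + g = (0, 0).
Eigenvalues of H: -18, 0.
H has a zero eigenvalue (singular; negative semidefinite but not definite), so H is neither positive definite, negative definite, nor indefinite. The second-order test alone is inconclusive -> degen.
(Indeed, f is constant along the null direction of H through x*, so x* is not a strict local extremum.)

degen


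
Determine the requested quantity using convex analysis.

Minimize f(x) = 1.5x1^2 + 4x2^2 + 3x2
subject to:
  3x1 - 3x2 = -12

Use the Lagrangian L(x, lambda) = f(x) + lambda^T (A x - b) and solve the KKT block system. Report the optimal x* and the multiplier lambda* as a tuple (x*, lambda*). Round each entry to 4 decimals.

Form the Lagrangian:
  L(x, lambda) = (1/2) x^T Q x + c^T x + lambda^T (A x - b)
Stationarity (grad_x L = 0): Q x + c + A^T lambda = 0.
Primal feasibility: A x = b.

This gives the KKT block system:
  [ Q   A^T ] [ x     ]   [-c ]
  [ A    0  ] [ lambda ] = [ b ]

Solving the linear system:
  x*      = (-3.1818, 0.8182)
  lambda* = (3.1818)
  f(x*)   = 20.3182

x* = (-3.1818, 0.8182), lambda* = (3.1818)


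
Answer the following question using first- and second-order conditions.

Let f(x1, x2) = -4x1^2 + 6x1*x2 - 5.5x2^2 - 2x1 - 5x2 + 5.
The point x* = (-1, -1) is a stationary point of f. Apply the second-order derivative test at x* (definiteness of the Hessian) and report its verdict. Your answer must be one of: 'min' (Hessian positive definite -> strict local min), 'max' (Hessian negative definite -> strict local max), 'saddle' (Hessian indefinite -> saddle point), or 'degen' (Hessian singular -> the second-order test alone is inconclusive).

Compute the Hessian H = grad^2 f:
  H = [[-8, 6], [6, -11]]
Verify stationarity: grad f(x*) = H x* + g = (0, 0).
Eigenvalues of H: -15.6847, -3.3153.
Both eigenvalues < 0, so H is negative definite -> x* is a strict local max.

max


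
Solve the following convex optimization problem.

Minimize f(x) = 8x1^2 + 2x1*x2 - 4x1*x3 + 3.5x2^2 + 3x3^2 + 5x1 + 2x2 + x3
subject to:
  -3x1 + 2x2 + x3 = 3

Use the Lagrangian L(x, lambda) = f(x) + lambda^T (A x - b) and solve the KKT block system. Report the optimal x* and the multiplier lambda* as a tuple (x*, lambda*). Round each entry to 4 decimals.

Form the Lagrangian:
  L(x, lambda) = (1/2) x^T Q x + c^T x + lambda^T (A x - b)
Stationarity (grad_x L = 0): Q x + c + A^T lambda = 0.
Primal feasibility: A x = b.

This gives the KKT block system:
  [ Q   A^T ] [ x     ]   [-c ]
  [ A    0  ] [ lambda ] = [ b ]

Solving the linear system:
  x*      = (-0.8187, 0.4747, -0.4053)
  lambda* = (-1.8427)
  f(x*)   = 0.9893

x* = (-0.8187, 0.4747, -0.4053), lambda* = (-1.8427)


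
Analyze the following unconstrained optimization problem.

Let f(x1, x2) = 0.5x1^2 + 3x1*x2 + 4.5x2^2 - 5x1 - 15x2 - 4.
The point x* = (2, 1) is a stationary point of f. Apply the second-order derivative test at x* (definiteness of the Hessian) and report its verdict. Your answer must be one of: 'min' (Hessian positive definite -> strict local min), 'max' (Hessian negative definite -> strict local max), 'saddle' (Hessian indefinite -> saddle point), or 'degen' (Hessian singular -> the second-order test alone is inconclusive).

Compute the Hessian H = grad^2 f:
  H = [[1, 3], [3, 9]]
Verify stationarity: grad f(x*) = H x* + g = (0, 0).
Eigenvalues of H: 0, 10.
H has a zero eigenvalue (singular; positive semidefinite but not definite), so H is neither positive definite, negative definite, nor indefinite. The second-order test alone is inconclusive -> degen.
(Indeed, f is constant along the null direction of H through x*, so x* is not a strict local extremum.)

degen


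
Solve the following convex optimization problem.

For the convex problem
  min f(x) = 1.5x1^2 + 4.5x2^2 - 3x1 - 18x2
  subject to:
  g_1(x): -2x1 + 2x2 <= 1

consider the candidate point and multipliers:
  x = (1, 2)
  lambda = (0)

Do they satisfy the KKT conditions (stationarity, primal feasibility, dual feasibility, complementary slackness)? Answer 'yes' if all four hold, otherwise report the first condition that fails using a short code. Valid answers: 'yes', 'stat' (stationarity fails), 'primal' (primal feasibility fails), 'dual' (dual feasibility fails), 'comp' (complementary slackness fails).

Gradient of f: grad f(x) = Q x + c = (0, 0)
Constraint values g_i(x) = a_i^T x - b_i:
  g_1((1, 2)) = 1
Stationarity residual: grad f(x) + sum_i lambda_i a_i = (0, 0)
  -> stationarity OK
Primal feasibility (all g_i <= 0): FAILS
Dual feasibility (all lambda_i >= 0): OK
Complementary slackness (lambda_i * g_i(x) = 0 for all i): OK

Verdict: the first failing condition is primal_feasibility -> primal.

primal


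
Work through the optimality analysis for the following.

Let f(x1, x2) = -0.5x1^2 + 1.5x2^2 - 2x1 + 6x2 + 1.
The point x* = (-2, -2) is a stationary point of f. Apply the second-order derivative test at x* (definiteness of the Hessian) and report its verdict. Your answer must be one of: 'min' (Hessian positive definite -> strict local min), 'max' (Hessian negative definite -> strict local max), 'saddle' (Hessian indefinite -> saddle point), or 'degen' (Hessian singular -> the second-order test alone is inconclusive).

Compute the Hessian H = grad^2 f:
  H = [[-1, 0], [0, 3]]
Verify stationarity: grad f(x*) = H x* + g = (0, 0).
Eigenvalues of H: -1, 3.
Eigenvalues have mixed signs, so H is indefinite -> x* is a saddle point.

saddle


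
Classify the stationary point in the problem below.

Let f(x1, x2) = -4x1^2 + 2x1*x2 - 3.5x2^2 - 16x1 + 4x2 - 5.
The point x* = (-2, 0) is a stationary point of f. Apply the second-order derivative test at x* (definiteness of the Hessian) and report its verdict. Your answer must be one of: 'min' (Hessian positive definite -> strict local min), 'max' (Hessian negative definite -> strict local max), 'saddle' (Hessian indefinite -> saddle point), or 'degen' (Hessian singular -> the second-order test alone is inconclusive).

Compute the Hessian H = grad^2 f:
  H = [[-8, 2], [2, -7]]
Verify stationarity: grad f(x*) = H x* + g = (0, 0).
Eigenvalues of H: -9.5616, -5.4384.
Both eigenvalues < 0, so H is negative definite -> x* is a strict local max.

max


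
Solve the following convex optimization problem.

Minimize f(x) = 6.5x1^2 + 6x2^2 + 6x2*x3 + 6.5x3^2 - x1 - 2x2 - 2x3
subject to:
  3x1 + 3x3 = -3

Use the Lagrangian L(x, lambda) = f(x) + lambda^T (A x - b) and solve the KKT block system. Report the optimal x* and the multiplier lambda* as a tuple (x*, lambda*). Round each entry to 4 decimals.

Form the Lagrangian:
  L(x, lambda) = (1/2) x^T Q x + c^T x + lambda^T (A x - b)
Stationarity (grad_x L = 0): Q x + c + A^T lambda = 0.
Primal feasibility: A x = b.

This gives the KKT block system:
  [ Q   A^T ] [ x     ]   [-c ]
  [ A    0  ] [ lambda ] = [ b ]

Solving the linear system:
  x*      = (-0.4348, 0.4493, -0.5652)
  lambda* = (2.2174)
  f(x*)   = 3.6594

x* = (-0.4348, 0.4493, -0.5652), lambda* = (2.2174)


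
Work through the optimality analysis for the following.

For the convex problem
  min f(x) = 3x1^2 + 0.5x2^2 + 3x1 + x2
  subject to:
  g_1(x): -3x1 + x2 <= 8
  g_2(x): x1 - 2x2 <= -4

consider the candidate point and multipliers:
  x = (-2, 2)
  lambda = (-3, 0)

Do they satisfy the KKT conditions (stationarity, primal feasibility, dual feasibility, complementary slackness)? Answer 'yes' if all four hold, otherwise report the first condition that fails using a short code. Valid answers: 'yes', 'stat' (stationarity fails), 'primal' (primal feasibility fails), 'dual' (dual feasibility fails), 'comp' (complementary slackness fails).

Gradient of f: grad f(x) = Q x + c = (-9, 3)
Constraint values g_i(x) = a_i^T x - b_i:
  g_1((-2, 2)) = 0
  g_2((-2, 2)) = -2
Stationarity residual: grad f(x) + sum_i lambda_i a_i = (0, 0)
  -> stationarity OK
Primal feasibility (all g_i <= 0): OK
Dual feasibility (all lambda_i >= 0): FAILS
Complementary slackness (lambda_i * g_i(x) = 0 for all i): OK

Verdict: the first failing condition is dual_feasibility -> dual.

dual


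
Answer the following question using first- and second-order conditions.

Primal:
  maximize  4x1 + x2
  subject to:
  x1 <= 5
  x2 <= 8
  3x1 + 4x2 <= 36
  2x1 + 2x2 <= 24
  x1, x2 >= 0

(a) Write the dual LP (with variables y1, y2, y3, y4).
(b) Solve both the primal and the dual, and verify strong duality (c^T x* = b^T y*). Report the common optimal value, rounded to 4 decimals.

The standard primal-dual pair for 'max c^T x s.t. A x <= b, x >= 0' is:
  Dual:  min b^T y  s.t.  A^T y >= c,  y >= 0.

So the dual LP is:
  minimize  5y1 + 8y2 + 36y3 + 24y4
  subject to:
    y1 + 3y3 + 2y4 >= 4
    y2 + 4y3 + 2y4 >= 1
    y1, y2, y3, y4 >= 0

Solving the primal: x* = (5, 5.25).
  primal value c^T x* = 25.25.
Solving the dual: y* = (3.25, 0, 0.25, 0).
  dual value b^T y* = 25.25.
Strong duality: c^T x* = b^T y*. Confirmed.

25.25


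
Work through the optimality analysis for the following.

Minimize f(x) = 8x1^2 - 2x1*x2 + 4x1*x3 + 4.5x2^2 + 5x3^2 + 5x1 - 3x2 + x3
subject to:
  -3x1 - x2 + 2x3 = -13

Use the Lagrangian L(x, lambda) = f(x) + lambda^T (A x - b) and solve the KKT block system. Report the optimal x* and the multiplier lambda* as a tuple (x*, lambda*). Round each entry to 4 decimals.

Form the Lagrangian:
  L(x, lambda) = (1/2) x^T Q x + c^T x + lambda^T (A x - b)
Stationarity (grad_x L = 0): Q x + c + A^T lambda = 0.
Primal feasibility: A x = b.

This gives the KKT block system:
  [ Q   A^T ] [ x     ]   [-c ]
  [ A    0  ] [ lambda ] = [ b ]

Solving the linear system:
  x*      = (2.0648, 1.6969, -2.5543)
  lambda* = (8.142)
  f(x*)   = 54.2629

x* = (2.0648, 1.6969, -2.5543), lambda* = (8.142)


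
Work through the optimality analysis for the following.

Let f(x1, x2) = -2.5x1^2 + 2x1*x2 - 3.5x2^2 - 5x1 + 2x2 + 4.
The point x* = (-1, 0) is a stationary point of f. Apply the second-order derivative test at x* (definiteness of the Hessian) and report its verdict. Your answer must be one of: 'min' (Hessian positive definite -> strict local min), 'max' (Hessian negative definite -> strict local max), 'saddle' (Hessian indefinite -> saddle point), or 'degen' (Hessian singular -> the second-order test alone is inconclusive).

Compute the Hessian H = grad^2 f:
  H = [[-5, 2], [2, -7]]
Verify stationarity: grad f(x*) = H x* + g = (0, 0).
Eigenvalues of H: -8.2361, -3.7639.
Both eigenvalues < 0, so H is negative definite -> x* is a strict local max.

max


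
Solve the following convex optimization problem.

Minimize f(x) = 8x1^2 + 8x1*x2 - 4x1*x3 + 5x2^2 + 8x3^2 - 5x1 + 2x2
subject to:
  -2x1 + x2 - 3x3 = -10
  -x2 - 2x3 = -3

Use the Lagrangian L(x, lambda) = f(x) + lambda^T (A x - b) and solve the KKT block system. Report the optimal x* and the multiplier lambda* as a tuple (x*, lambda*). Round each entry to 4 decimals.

Form the Lagrangian:
  L(x, lambda) = (1/2) x^T Q x + c^T x + lambda^T (A x - b)
Stationarity (grad_x L = 0): Q x + c + A^T lambda = 0.
Primal feasibility: A x = b.

This gives the KKT block system:
  [ Q   A^T ] [ x     ]   [-c ]
  [ A    0  ] [ lambda ] = [ b ]

Solving the linear system:
  x*      = (1.6025, -0.918, 1.959)
  lambda* = (2.7305, 8.3711)
  f(x*)   = 21.2847

x* = (1.6025, -0.918, 1.959), lambda* = (2.7305, 8.3711)


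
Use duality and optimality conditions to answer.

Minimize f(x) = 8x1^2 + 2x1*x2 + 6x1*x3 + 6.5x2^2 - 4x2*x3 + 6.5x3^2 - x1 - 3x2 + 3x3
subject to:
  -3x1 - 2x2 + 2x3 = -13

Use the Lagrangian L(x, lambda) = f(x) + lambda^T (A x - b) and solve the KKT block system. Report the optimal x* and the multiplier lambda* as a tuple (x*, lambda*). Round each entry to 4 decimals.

Form the Lagrangian:
  L(x, lambda) = (1/2) x^T Q x + c^T x + lambda^T (A x - b)
Stationarity (grad_x L = 0): Q x + c + A^T lambda = 0.
Primal feasibility: A x = b.

This gives the KKT block system:
  [ Q   A^T ] [ x     ]   [-c ]
  [ A    0  ] [ lambda ] = [ b ]

Solving the linear system:
  x*      = (2.4588, 0.3131, -2.4987)
  lambda* = (7.9915)
  f(x*)   = 46.4976

x* = (2.4588, 0.3131, -2.4987), lambda* = (7.9915)


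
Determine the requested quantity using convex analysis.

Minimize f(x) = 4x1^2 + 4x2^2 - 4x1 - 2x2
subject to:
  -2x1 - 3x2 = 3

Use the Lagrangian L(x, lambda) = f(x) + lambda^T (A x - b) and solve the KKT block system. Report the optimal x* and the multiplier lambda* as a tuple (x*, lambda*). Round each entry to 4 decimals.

Form the Lagrangian:
  L(x, lambda) = (1/2) x^T Q x + c^T x + lambda^T (A x - b)
Stationarity (grad_x L = 0): Q x + c + A^T lambda = 0.
Primal feasibility: A x = b.

This gives the KKT block system:
  [ Q   A^T ] [ x     ]   [-c ]
  [ A    0  ] [ lambda ] = [ b ]

Solving the linear system:
  x*      = (-0.2308, -0.8462)
  lambda* = (-2.9231)
  f(x*)   = 5.6923

x* = (-0.2308, -0.8462), lambda* = (-2.9231)


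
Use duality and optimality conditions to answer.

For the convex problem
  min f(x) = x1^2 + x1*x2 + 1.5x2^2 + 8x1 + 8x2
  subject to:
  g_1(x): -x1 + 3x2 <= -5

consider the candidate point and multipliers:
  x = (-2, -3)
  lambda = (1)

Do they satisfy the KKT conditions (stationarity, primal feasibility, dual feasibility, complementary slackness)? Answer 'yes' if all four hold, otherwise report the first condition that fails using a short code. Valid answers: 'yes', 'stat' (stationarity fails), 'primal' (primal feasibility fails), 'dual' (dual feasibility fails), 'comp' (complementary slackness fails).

Gradient of f: grad f(x) = Q x + c = (1, -3)
Constraint values g_i(x) = a_i^T x - b_i:
  g_1((-2, -3)) = -2
Stationarity residual: grad f(x) + sum_i lambda_i a_i = (0, 0)
  -> stationarity OK
Primal feasibility (all g_i <= 0): OK
Dual feasibility (all lambda_i >= 0): OK
Complementary slackness (lambda_i * g_i(x) = 0 for all i): FAILS

Verdict: the first failing condition is complementary_slackness -> comp.

comp


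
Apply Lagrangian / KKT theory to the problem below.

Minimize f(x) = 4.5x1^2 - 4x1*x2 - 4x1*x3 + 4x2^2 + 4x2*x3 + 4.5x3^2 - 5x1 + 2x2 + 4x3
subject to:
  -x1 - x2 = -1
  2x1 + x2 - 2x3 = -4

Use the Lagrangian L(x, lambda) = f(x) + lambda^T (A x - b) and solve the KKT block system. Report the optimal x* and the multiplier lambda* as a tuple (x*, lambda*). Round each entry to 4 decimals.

Form the Lagrangian:
  L(x, lambda) = (1/2) x^T Q x + c^T x + lambda^T (A x - b)
Stationarity (grad_x L = 0): Q x + c + A^T lambda = 0.
Primal feasibility: A x = b.

This gives the KKT block system:
  [ Q   A^T ] [ x     ]   [-c ]
  [ A    0  ] [ lambda ] = [ b ]

Solving the linear system:
  x*      = (1.2338, -0.2338, 3.1169)
  lambda* = (20.7532, 13.0909)
  f(x*)   = 39.474

x* = (1.2338, -0.2338, 3.1169), lambda* = (20.7532, 13.0909)


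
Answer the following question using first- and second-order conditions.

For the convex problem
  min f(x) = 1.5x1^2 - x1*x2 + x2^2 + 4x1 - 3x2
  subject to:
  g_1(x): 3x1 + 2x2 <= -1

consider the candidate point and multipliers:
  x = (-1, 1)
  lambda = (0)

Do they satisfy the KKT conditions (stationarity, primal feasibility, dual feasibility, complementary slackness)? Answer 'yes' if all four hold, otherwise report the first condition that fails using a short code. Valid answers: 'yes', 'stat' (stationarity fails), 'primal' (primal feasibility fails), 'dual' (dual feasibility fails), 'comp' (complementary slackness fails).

Gradient of f: grad f(x) = Q x + c = (0, 0)
Constraint values g_i(x) = a_i^T x - b_i:
  g_1((-1, 1)) = 0
Stationarity residual: grad f(x) + sum_i lambda_i a_i = (0, 0)
  -> stationarity OK
Primal feasibility (all g_i <= 0): OK
Dual feasibility (all lambda_i >= 0): OK
Complementary slackness (lambda_i * g_i(x) = 0 for all i): OK

Verdict: yes, KKT holds.

yes


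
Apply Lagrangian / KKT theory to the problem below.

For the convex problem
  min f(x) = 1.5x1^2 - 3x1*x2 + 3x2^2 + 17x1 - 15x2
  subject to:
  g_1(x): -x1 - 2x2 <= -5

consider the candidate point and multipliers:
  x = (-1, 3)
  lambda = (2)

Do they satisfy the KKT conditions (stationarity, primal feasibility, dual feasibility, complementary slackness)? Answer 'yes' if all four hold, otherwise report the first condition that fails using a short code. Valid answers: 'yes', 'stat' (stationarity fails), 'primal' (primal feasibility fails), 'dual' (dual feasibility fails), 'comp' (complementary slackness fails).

Gradient of f: grad f(x) = Q x + c = (5, 6)
Constraint values g_i(x) = a_i^T x - b_i:
  g_1((-1, 3)) = 0
Stationarity residual: grad f(x) + sum_i lambda_i a_i = (3, 2)
  -> stationarity FAILS
Primal feasibility (all g_i <= 0): OK
Dual feasibility (all lambda_i >= 0): OK
Complementary slackness (lambda_i * g_i(x) = 0 for all i): OK

Verdict: the first failing condition is stationarity -> stat.

stat


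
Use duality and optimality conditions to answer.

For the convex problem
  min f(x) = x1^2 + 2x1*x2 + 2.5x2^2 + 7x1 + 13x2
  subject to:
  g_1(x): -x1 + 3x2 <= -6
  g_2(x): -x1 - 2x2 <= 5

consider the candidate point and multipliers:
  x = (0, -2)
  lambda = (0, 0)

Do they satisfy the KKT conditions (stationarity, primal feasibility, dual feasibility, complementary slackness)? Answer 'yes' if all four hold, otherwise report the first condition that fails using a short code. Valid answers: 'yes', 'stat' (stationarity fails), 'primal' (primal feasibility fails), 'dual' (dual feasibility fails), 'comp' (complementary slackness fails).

Gradient of f: grad f(x) = Q x + c = (3, 3)
Constraint values g_i(x) = a_i^T x - b_i:
  g_1((0, -2)) = 0
  g_2((0, -2)) = -1
Stationarity residual: grad f(x) + sum_i lambda_i a_i = (3, 3)
  -> stationarity FAILS
Primal feasibility (all g_i <= 0): OK
Dual feasibility (all lambda_i >= 0): OK
Complementary slackness (lambda_i * g_i(x) = 0 for all i): OK

Verdict: the first failing condition is stationarity -> stat.

stat


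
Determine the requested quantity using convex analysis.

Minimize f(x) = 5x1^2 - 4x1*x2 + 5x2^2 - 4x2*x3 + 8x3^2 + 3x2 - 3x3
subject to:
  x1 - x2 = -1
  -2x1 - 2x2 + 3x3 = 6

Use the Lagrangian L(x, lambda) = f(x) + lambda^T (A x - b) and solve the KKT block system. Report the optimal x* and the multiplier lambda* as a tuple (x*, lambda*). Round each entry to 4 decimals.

Form the Lagrangian:
  L(x, lambda) = (1/2) x^T Q x + c^T x + lambda^T (A x - b)
Stationarity (grad_x L = 0): Q x + c + A^T lambda = 0.
Primal feasibility: A x = b.

This gives the KKT block system:
  [ Q   A^T ] [ x     ]   [-c ]
  [ A    0  ] [ lambda ] = [ b ]

Solving the linear system:
  x*      = (-1.541, -0.541, 0.6119)
  lambda* = (7.2761, -2.9851)
  f(x*)   = 10.8638

x* = (-1.541, -0.541, 0.6119), lambda* = (7.2761, -2.9851)


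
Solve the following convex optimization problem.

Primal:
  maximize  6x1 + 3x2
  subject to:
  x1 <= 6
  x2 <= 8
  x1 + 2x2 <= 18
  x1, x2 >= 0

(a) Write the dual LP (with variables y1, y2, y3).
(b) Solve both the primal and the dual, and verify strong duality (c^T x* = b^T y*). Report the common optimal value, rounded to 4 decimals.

The standard primal-dual pair for 'max c^T x s.t. A x <= b, x >= 0' is:
  Dual:  min b^T y  s.t.  A^T y >= c,  y >= 0.

So the dual LP is:
  minimize  6y1 + 8y2 + 18y3
  subject to:
    y1 + y3 >= 6
    y2 + 2y3 >= 3
    y1, y2, y3 >= 0

Solving the primal: x* = (6, 6).
  primal value c^T x* = 54.
Solving the dual: y* = (4.5, 0, 1.5).
  dual value b^T y* = 54.
Strong duality: c^T x* = b^T y*. Confirmed.

54


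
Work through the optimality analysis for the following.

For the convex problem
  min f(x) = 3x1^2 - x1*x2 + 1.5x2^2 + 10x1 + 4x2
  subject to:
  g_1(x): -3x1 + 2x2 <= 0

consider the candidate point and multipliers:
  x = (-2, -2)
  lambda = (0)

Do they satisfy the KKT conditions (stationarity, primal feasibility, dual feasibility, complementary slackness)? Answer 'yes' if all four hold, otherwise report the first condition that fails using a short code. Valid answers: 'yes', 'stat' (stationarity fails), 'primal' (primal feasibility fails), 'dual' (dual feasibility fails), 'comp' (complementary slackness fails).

Gradient of f: grad f(x) = Q x + c = (0, 0)
Constraint values g_i(x) = a_i^T x - b_i:
  g_1((-2, -2)) = 2
Stationarity residual: grad f(x) + sum_i lambda_i a_i = (0, 0)
  -> stationarity OK
Primal feasibility (all g_i <= 0): FAILS
Dual feasibility (all lambda_i >= 0): OK
Complementary slackness (lambda_i * g_i(x) = 0 for all i): OK

Verdict: the first failing condition is primal_feasibility -> primal.

primal


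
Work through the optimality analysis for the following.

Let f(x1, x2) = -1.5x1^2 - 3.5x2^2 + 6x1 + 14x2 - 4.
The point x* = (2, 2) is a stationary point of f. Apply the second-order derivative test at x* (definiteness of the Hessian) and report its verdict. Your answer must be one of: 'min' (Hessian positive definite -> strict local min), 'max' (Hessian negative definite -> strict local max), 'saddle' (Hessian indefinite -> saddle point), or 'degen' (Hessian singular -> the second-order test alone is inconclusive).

Compute the Hessian H = grad^2 f:
  H = [[-3, 0], [0, -7]]
Verify stationarity: grad f(x*) = H x* + g = (0, 0).
Eigenvalues of H: -7, -3.
Both eigenvalues < 0, so H is negative definite -> x* is a strict local max.

max


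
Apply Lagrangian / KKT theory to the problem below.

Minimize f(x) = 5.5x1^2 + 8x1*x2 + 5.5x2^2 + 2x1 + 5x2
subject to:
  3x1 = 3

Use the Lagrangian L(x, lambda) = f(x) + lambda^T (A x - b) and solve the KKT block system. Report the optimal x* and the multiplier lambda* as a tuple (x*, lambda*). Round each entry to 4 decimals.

Form the Lagrangian:
  L(x, lambda) = (1/2) x^T Q x + c^T x + lambda^T (A x - b)
Stationarity (grad_x L = 0): Q x + c + A^T lambda = 0.
Primal feasibility: A x = b.

This gives the KKT block system:
  [ Q   A^T ] [ x     ]   [-c ]
  [ A    0  ] [ lambda ] = [ b ]

Solving the linear system:
  x*      = (1, -1.1818)
  lambda* = (-1.1818)
  f(x*)   = -0.1818

x* = (1, -1.1818), lambda* = (-1.1818)


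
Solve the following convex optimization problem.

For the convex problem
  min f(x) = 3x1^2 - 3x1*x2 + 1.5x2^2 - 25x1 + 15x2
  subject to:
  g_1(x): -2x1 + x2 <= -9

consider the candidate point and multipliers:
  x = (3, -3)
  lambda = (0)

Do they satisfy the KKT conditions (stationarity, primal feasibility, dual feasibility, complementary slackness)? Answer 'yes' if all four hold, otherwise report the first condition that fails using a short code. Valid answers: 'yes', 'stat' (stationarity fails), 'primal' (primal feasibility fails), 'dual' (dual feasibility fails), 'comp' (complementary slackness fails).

Gradient of f: grad f(x) = Q x + c = (2, -3)
Constraint values g_i(x) = a_i^T x - b_i:
  g_1((3, -3)) = 0
Stationarity residual: grad f(x) + sum_i lambda_i a_i = (2, -3)
  -> stationarity FAILS
Primal feasibility (all g_i <= 0): OK
Dual feasibility (all lambda_i >= 0): OK
Complementary slackness (lambda_i * g_i(x) = 0 for all i): OK

Verdict: the first failing condition is stationarity -> stat.

stat


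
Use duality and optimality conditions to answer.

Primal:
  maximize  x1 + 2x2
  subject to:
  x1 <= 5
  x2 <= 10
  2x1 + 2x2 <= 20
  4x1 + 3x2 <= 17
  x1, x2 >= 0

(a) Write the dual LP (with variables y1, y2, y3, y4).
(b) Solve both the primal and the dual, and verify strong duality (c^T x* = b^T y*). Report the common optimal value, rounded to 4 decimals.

The standard primal-dual pair for 'max c^T x s.t. A x <= b, x >= 0' is:
  Dual:  min b^T y  s.t.  A^T y >= c,  y >= 0.

So the dual LP is:
  minimize  5y1 + 10y2 + 20y3 + 17y4
  subject to:
    y1 + 2y3 + 4y4 >= 1
    y2 + 2y3 + 3y4 >= 2
    y1, y2, y3, y4 >= 0

Solving the primal: x* = (0, 5.6667).
  primal value c^T x* = 11.3333.
Solving the dual: y* = (0, 0, 0, 0.6667).
  dual value b^T y* = 11.3333.
Strong duality: c^T x* = b^T y*. Confirmed.

11.3333


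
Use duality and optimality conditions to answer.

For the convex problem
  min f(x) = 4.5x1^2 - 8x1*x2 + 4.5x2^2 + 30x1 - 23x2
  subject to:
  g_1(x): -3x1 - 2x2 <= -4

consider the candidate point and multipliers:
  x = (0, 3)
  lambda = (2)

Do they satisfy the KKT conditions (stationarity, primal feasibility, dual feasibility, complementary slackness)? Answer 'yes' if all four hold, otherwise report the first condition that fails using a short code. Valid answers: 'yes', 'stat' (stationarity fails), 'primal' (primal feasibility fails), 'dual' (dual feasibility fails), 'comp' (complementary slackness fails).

Gradient of f: grad f(x) = Q x + c = (6, 4)
Constraint values g_i(x) = a_i^T x - b_i:
  g_1((0, 3)) = -2
Stationarity residual: grad f(x) + sum_i lambda_i a_i = (0, 0)
  -> stationarity OK
Primal feasibility (all g_i <= 0): OK
Dual feasibility (all lambda_i >= 0): OK
Complementary slackness (lambda_i * g_i(x) = 0 for all i): FAILS

Verdict: the first failing condition is complementary_slackness -> comp.

comp


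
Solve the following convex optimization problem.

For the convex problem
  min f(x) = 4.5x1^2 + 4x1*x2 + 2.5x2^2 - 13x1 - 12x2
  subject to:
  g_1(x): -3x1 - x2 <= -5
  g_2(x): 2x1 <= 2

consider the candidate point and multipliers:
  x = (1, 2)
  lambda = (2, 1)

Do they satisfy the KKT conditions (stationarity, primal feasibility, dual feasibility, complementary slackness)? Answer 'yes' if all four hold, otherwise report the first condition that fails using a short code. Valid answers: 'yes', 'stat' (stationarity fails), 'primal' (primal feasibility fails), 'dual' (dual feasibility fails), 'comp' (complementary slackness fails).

Gradient of f: grad f(x) = Q x + c = (4, 2)
Constraint values g_i(x) = a_i^T x - b_i:
  g_1((1, 2)) = 0
  g_2((1, 2)) = 0
Stationarity residual: grad f(x) + sum_i lambda_i a_i = (0, 0)
  -> stationarity OK
Primal feasibility (all g_i <= 0): OK
Dual feasibility (all lambda_i >= 0): OK
Complementary slackness (lambda_i * g_i(x) = 0 for all i): OK

Verdict: yes, KKT holds.

yes


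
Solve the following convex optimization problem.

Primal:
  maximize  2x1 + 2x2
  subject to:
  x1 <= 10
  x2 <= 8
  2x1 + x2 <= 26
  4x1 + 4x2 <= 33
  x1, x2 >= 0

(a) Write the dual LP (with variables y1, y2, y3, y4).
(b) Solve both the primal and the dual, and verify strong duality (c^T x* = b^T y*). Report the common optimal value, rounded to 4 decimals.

The standard primal-dual pair for 'max c^T x s.t. A x <= b, x >= 0' is:
  Dual:  min b^T y  s.t.  A^T y >= c,  y >= 0.

So the dual LP is:
  minimize  10y1 + 8y2 + 26y3 + 33y4
  subject to:
    y1 + 2y3 + 4y4 >= 2
    y2 + y3 + 4y4 >= 2
    y1, y2, y3, y4 >= 0

Solving the primal: x* = (8.25, 0).
  primal value c^T x* = 16.5.
Solving the dual: y* = (0, 0, 0, 0.5).
  dual value b^T y* = 16.5.
Strong duality: c^T x* = b^T y*. Confirmed.

16.5


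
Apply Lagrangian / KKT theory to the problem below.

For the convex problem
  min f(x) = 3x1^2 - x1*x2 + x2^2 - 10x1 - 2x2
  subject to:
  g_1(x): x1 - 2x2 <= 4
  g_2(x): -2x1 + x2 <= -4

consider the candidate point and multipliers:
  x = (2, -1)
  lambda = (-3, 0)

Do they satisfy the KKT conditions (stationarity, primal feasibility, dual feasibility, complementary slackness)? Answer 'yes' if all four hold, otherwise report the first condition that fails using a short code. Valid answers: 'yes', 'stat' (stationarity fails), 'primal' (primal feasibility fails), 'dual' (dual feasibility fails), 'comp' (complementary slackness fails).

Gradient of f: grad f(x) = Q x + c = (3, -6)
Constraint values g_i(x) = a_i^T x - b_i:
  g_1((2, -1)) = 0
  g_2((2, -1)) = -1
Stationarity residual: grad f(x) + sum_i lambda_i a_i = (0, 0)
  -> stationarity OK
Primal feasibility (all g_i <= 0): OK
Dual feasibility (all lambda_i >= 0): FAILS
Complementary slackness (lambda_i * g_i(x) = 0 for all i): OK

Verdict: the first failing condition is dual_feasibility -> dual.

dual


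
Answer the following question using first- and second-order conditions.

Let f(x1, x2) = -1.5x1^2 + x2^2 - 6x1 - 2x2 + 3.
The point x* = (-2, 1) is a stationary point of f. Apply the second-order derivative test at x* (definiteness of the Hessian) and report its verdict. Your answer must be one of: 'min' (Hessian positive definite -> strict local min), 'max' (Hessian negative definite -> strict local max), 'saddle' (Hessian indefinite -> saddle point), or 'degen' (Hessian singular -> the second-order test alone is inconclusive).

Compute the Hessian H = grad^2 f:
  H = [[-3, 0], [0, 2]]
Verify stationarity: grad f(x*) = H x* + g = (0, 0).
Eigenvalues of H: -3, 2.
Eigenvalues have mixed signs, so H is indefinite -> x* is a saddle point.

saddle
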